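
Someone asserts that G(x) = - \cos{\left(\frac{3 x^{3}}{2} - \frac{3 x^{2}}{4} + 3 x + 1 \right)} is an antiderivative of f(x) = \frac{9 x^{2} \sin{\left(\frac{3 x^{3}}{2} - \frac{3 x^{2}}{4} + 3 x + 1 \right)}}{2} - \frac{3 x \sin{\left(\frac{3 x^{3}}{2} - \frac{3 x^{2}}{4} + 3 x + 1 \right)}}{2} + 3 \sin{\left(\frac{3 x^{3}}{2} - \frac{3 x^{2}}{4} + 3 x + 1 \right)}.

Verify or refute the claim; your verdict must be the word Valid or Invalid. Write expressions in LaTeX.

d/dx[G] = \frac{9 x^{2} \sin{\left(\frac{3 x^{3}}{2} - \frac{3 x^{2}}{4} + 3 x + 1 \right)}}{2} - \frac{3 x \sin{\left(\frac{3 x^{3}}{2} - \frac{3 x^{2}}{4} + 3 x + 1 \right)}}{2} + 3 \sin{\left(\frac{3 x^{3}}{2} - \frac{3 x^{2}}{4} + 3 x + 1 \right)}
This equals f(x) exactly, so the claim holds.

Valid. The derivative of G reproduces f.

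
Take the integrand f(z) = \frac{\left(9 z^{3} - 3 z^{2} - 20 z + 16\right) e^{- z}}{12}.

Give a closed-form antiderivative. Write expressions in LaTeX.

f has the shape u'v + uv' for u = - \frac{3 z^{3}}{4} - 2 z^{2} - \frac{7 z}{3} - \frac{11}{3} and v = e^{- z} — it is the derivative of the product u*v.
Check: d/dz[\frac{\left(- 9 z^{3} - 24 z^{2} - 28 z - 44\right) e^{- z}}{12}] = \frac{\left(9 z^{3} - 3 z^{2} - 20 z + 16\right) e^{- z}}{12} = f(z).

An antiderivative is F(z) = \frac{\left(- 9 z^{3} - 24 z^{2} - 28 z - 44\right) e^{- z}}{12}.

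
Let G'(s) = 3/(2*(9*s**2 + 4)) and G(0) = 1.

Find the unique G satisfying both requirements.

G(s) = (atan(3*s/2) + 4)/4

Check a candidate G(s) by differentiating: d/ds[G] must match the given G'(s).
A general antiderivative is atan(3*s/2)/4 + C.
The condition gives C = 1 - (0) = 1.
So G(s) = (atan(3*s/2) + 4)/4.
Check: d/ds[(atan(3*s/2) + 4)/4] = 3/(18*s**2 + 8), which equals G'(s).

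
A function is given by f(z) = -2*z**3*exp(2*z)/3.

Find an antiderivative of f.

An antiderivative is F(z) = -(4*z**3 - 6*z**2 + 6*z - 3)*exp(2*z)/12.

Recognize the product-rule pattern: f = u'v + uv' with u = -z**3/3 + z**2/2 - z/2 + 1/4, v = exp(2*z), so integration by parts undoes it.
Check: d/dz[-(4*z**3 - 6*z**2 + 6*z - 3)*exp(2*z)/12] = -2*z**3*exp(2*z)/3 = f(z).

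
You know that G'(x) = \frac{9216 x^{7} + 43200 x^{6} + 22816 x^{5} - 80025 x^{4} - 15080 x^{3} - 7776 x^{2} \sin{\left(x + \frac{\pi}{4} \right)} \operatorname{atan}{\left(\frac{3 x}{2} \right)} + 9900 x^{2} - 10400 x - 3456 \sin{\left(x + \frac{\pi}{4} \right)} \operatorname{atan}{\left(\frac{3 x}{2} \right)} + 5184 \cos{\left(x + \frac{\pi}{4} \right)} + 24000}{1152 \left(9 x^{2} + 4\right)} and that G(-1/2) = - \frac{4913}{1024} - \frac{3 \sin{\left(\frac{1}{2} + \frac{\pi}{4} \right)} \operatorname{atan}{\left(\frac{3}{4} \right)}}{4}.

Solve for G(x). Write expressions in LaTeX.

G(x) = \frac{- \left(- 8 x^{2} - 15 x + 20\right)^{3} + 2592 \cos{\left(x + \frac{\pi}{4} \right)} \operatorname{atan}{\left(\frac{3 x}{2} \right)}}{3456}

Any candidate G(x) must reproduce the stated G'(x) exactly.
A general antiderivative is - \frac{\left(- \frac{2 x^{2}}{3} - \frac{5 x}{4} + \frac{5}{3}\right)^{3}}{2} + \frac{3 \cos{\left(x + \frac{\pi}{4} \right)} \operatorname{atan}{\left(\frac{3 x}{2} \right)}}{4} + C.
The condition gives C = - \frac{4913}{1024} - \frac{3 \sin{\left(\frac{1}{2} + \frac{\pi}{4} \right)} \operatorname{atan}{\left(\frac{3}{4} \right)}}{4} - (- \frac{4913}{1024} - \frac{3 \sin{\left(\frac{1}{2} + \frac{\pi}{4} \right)} \operatorname{atan}{\left(\frac{3}{4} \right)}}{4}) = 0.
So G(x) = \frac{- \left(- 8 x^{2} - 15 x + 20\right)^{3} + 2592 \cos{\left(x + \frac{\pi}{4} \right)} \operatorname{atan}{\left(\frac{3 x}{2} \right)}}{3456}.
Check: d/dx[\frac{- \left(- 8 x^{2} - 15 x + 20\right)^{3} + 2592 \cos{\left(x + \frac{\pi}{4} \right)} \operatorname{atan}{\left(\frac{3 x}{2} \right)}}{3456}] = \frac{9216 x^{7} + 43200 x^{6} + 22816 x^{5} - 80025 x^{4} - 15080 x^{3} - 7776 x^{2} \sin{\left(x + \frac{\pi}{4} \right)} \operatorname{atan}{\left(\frac{3 x}{2} \right)} + 9900 x^{2} - 10400 x - 3456 \sin{\left(x + \frac{\pi}{4} \right)} \operatorname{atan}{\left(\frac{3 x}{2} \right)} + 5184 \cos{\left(x + \frac{\pi}{4} \right)} + 24000}{10368 x^{2} + 4608}, which equals G'(x).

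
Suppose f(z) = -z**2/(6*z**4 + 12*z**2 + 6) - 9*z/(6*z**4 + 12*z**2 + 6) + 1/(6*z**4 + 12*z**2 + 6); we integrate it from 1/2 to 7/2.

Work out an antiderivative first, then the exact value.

Recognize the product-rule pattern: f = u'v + uv' with u = 1/(2*z**2 + 2), v = z/3 + 3/2, so integration by parts undoes it.
F(z) = (z/3 + 3/2)/(2*z**2 + 2) is an antiderivative of f.
Check: d/dz[(z/3 + 3/2)/(2*z**2 + 2)] = (-z**2 - 9*z + 1)/(6*z**4 + 12*z**2 + 6), which equals f(z).
F(7/2) = 16/159; F(1/2) = 2/3.
Integral = F(7/2) - F(1/2) = -30/53.

Antiderivative: F(z) = (z/3 + 3/2)/(2*z**2 + 2); value = -30/53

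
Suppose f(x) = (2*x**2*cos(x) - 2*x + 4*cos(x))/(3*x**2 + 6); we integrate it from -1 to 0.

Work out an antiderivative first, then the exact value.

Whatever form F(x) takes, F'(x) = f(x) is non-negotiable.
F(x) = -log(x**2 + 2)/3 + 2*sin(x)/3 is an antiderivative of f.
Check: d/dx[-log(x**2 + 2)/3 + 2*sin(x)/3] = (2*x**2*cos(x) - 2*x + 4*cos(x))/(3*x**2 + 6) = f(x).
F(0) = -log(2)/3; F(-1) = -2*sin(1)/3 - log(3)/3.
Integral = F(0) - F(-1) = -log(2)/3 + log(3)/3 + 2*sin(1)/3.

Antiderivative: F(x) = -log(x**2 + 2)/3 + 2*sin(x)/3; value = -log(2)/3 + log(3)/3 + 2*sin(1)/3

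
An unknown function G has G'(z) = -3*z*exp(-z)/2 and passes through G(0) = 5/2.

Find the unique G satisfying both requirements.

G'(z) has the shape u'v + uv' for u = 3*z/2 + 3/2 and v = exp(-z) — it is the derivative of the product u*v.
A general antiderivative is (3*z + 3)*exp(-z)/2 + C.
The condition gives C = 5/2 - (3/2) = 1.
So G(z) = (3*z + 2*exp(z) + 3)*exp(-z)/2.
Check: d/dz[(3*z + 2*exp(z) + 3)*exp(-z)/2] = -3*z*exp(-z)/2 = G'(z).

G(z) = (3*z + 2*exp(z) + 3)*exp(-z)/2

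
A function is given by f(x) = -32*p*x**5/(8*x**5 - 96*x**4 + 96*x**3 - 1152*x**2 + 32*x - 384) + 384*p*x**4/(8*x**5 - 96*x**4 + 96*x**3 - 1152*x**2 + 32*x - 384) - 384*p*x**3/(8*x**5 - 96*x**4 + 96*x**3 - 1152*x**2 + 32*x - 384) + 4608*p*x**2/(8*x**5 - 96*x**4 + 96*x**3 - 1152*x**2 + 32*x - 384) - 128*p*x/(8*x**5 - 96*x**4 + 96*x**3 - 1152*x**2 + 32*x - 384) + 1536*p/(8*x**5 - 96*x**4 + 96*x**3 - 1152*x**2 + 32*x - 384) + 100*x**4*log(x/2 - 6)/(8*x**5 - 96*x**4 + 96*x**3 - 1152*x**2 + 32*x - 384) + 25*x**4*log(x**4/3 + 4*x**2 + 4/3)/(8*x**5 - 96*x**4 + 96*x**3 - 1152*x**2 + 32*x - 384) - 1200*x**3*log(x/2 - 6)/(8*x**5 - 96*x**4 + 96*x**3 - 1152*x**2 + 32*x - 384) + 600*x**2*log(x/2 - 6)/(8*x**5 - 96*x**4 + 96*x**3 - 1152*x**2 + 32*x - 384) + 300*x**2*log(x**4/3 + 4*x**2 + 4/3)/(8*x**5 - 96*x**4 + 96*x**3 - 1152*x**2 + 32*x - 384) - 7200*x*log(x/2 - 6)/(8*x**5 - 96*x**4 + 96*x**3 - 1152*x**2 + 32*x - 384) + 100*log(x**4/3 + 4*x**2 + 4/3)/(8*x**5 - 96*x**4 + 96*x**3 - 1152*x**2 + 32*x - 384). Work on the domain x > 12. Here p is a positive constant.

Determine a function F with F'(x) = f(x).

An antiderivative is F(x) = -4*p*x + 25*log(x/2 - 6)*log(x**4/3 + 4*x**2 + 4/3)/8.

Integrate term by term and add the pieces.
Check: d/dx[-4*p*x + 25*log(x/2 - 6)*log(x**4/3 + 4*x**2 + 4/3)/8] = (-32*p*x**5 + 384*p*x**4 - 384*p*x**3 + 4608*p*x**2 - 128*p*x + 1536*p + 100*x**4*log(x/2 - 6) + 25*x**4*log(x**4/3 + 4*x**2 + 4/3) - 1200*x**3*log(x/2 - 6) + 600*x**2*log(x/2 - 6) + 300*x**2*log(x**4/3 + 4*x**2 + 4/3) - 7200*x*log(x/2 - 6) + 100*log(x**4/3 + 4*x**2 + 4/3))/(8*x**5 - 96*x**4 + 96*x**3 - 1152*x**2 + 32*x - 384), which equals f(x).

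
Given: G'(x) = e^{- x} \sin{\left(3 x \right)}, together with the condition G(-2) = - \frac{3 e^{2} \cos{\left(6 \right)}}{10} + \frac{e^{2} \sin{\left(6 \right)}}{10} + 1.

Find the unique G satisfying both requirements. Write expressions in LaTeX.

G(x) = \frac{\left(10 e^{x} - \sin{\left(3 x \right)} - 3 \cos{\left(3 x \right)}\right) e^{- x}}{10}

Recover the given G'(x) by differentiating a candidate G(x); any mismatch rules it out.
A general antiderivative is - \frac{e^{- x} \sin{\left(3 x \right)}}{10} - \frac{3 e^{- x} \cos{\left(3 x \right)}}{10} + C.
The condition gives C = - \frac{3 e^{2} \cos{\left(6 \right)}}{10} + \frac{e^{2} \sin{\left(6 \right)}}{10} + 1 - (- \frac{3 e^{2} \cos{\left(6 \right)}}{10} + \frac{e^{2} \sin{\left(6 \right)}}{10}) = 1.
So G(x) = \frac{\left(10 e^{x} - \sin{\left(3 x \right)} - 3 \cos{\left(3 x \right)}\right) e^{- x}}{10}.
Check: d/dx[\frac{\left(10 e^{x} - \sin{\left(3 x \right)} - 3 \cos{\left(3 x \right)}\right) e^{- x}}{10}] = e^{- x} \sin{\left(3 x \right)} = G'(x).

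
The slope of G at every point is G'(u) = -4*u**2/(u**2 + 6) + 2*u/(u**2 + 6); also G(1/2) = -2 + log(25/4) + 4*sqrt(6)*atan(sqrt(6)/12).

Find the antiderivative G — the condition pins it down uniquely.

G(u) = -4*u + log(u**2 + 6) + 4*sqrt(6)*atan(sqrt(6)*u/6)

The integrand splits into summands that can be handled one at a time.
A general antiderivative is -4*u + log(u**2 + 6) + 4*sqrt(6)*atan(sqrt(6)*u/6) + C.
The condition gives C = -2 + log(25/4) + 4*sqrt(6)*atan(sqrt(6)/12) - (-2 + log(25/4) + 4*sqrt(6)*atan(sqrt(6)/12)) = 0.
So G(u) = -4*u + log(u**2 + 6) + 4*sqrt(6)*atan(sqrt(6)*u/6).
Check: d/du[-4*u + log(u**2 + 6) + 4*sqrt(6)*atan(sqrt(6)*u/6)] = (-4*u**2 + 2*u)/(u**2 + 6), which equals G'(u).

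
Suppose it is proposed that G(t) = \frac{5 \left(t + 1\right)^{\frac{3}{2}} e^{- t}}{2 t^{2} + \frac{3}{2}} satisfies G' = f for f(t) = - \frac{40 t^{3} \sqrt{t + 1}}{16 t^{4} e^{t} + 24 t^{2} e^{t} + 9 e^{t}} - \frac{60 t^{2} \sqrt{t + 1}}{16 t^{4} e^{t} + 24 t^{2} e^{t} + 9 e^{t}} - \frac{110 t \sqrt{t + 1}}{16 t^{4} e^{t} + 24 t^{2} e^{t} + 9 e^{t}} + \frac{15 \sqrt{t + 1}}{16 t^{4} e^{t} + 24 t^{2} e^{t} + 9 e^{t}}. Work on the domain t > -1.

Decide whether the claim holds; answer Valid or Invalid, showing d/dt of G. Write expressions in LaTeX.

d/dt[G] = \frac{- 40 t^{3} \sqrt{t + 1} - 60 t^{2} \sqrt{t + 1} - 110 t \sqrt{t + 1} + 15 \sqrt{t + 1}}{16 t^{4} e^{t} + 24 t^{2} e^{t} + 9 e^{t}}
This equals f(t) exactly, so the claim holds.

Valid. The derivative of G reproduces f.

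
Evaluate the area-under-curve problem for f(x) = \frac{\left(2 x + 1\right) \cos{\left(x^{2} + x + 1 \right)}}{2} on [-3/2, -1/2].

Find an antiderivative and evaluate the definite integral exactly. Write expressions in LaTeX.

Antiderivative: F(x) = \frac{\sin{\left(x^{2} + x + 1 \right)}}{2}; value = - \frac{\sin{\left(\frac{7}{4} \right)}}{2} + \frac{\sin{\left(\frac{3}{4} \right)}}{2}

The substitution u = x^{2} + x + 1 works: f is exactly (dF/du)*(du/dx) for that inner function.
F(x) = \frac{\sin{\left(x^{2} + x + 1 \right)}}{2} is an antiderivative of f.
Check: d/dx[\frac{\sin{\left(x^{2} + x + 1 \right)}}{2}] = x \cos{\left(x^{2} + x + 1 \right)} + \frac{\cos{\left(x^{2} + x + 1 \right)}}{2}, which equals f(x).
F(-1/2) = \frac{\sin{\left(\frac{3}{4} \right)}}{2}; F(-3/2) = \frac{\sin{\left(\frac{7}{4} \right)}}{2}.
Integral = F(-1/2) - F(-3/2) = - \frac{\sin{\left(\frac{7}{4} \right)}}{2} + \frac{\sin{\left(\frac{3}{4} \right)}}{2}.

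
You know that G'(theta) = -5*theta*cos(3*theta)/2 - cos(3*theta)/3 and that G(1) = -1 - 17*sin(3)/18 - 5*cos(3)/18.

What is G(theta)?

G(theta) = -5*theta*sin(3*theta)/6 - sin(3*theta)/9 - 5*cos(3*theta)/18 - 1

The integrand splits into summands that can be handled one at a time.
A general antiderivative is -5*theta*sin(3*theta)/6 - sin(3*theta)/9 - 5*cos(3*theta)/18 + C.
The condition gives C = -1 - 17*sin(3)/18 - 5*cos(3)/18 - (-17*sin(3)/18 - 5*cos(3)/18) = -1.
So G(theta) = -5*theta*sin(3*theta)/6 - sin(3*theta)/9 - 5*cos(3*theta)/18 - 1.
Check: d/dtheta[-5*theta*sin(3*theta)/6 - sin(3*theta)/9 - 5*cos(3*theta)/18 - 1] = -5*theta*cos(3*theta)/2 - cos(3*theta)/3 = G'(theta).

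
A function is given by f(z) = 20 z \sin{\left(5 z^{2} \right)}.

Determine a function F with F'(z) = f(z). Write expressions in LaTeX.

An antiderivative is F(z) = - 2 \cos{\left(5 z^{2} \right)}.

The substitution u = 5 z^{2} works: f is exactly (dF/du)*(du/dz) for that inner function.
Check: d/dz[- 2 \cos{\left(5 z^{2} \right)}] = 20 z \sin{\left(5 z^{2} \right)} = f(z).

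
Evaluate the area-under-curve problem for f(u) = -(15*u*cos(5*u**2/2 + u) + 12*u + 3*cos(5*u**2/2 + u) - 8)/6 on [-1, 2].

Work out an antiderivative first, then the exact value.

Antiderivative: F(u) = -u**2 + 4*u/3 - sin(5*u**2/2 + u)/2; value = -sin(12)/2 + sin(3/2)/2 + 1

Differentiate the proposed F(u) back; it has to land on f(u) exactly.
F(u) = -u**2 + 4*u/3 - sin(5*u**2/2 + u)/2 is an antiderivative of f.
Check: d/du[-u**2 + 4*u/3 - sin(5*u**2/2 + u)/2] = -5*u*cos(5*u**2/2 + u)/2 - 2*u - cos(5*u**2/2 + u)/2 + 4/3, which equals f(u).
F(2) = -4/3 - sin(12)/2; F(-1) = -7/3 - sin(3/2)/2.
Integral = F(2) - F(-1) = -sin(12)/2 + sin(3/2)/2 + 1.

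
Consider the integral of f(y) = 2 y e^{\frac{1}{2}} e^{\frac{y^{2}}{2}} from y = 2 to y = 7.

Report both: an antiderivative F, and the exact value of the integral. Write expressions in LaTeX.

f matches the chain-rule pattern g'(h)*h' with inner function h(y) = \frac{y^{2}}{2} + \frac{1}{2}; substituting u = h(y) collapses the integral.
F(y) = 2 e^{\frac{1}{2}} e^{\frac{y^{2}}{2}} is an antiderivative of f.
Check: d/dy[2 e^{\frac{1}{2}} e^{\frac{y^{2}}{2}}] = 2 y e^{\frac{1}{2}} e^{\frac{y^{2}}{2}} = f(y).
F(7) = 2 e^{25}; F(2) = 2 e^{\frac{5}{2}}.
Integral = F(7) - F(2) = - 2 e^{\frac{5}{2}} + 2 e^{25}.

Antiderivative: F(y) = 2 e^{\frac{1}{2}} e^{\frac{y^{2}}{2}}; value = - 2 e^{\frac{5}{2}} + 2 e^{25}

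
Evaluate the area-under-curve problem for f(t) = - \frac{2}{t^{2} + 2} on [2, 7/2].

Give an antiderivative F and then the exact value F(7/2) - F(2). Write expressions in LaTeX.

Whatever form F(t) takes, F'(t) = f(t) is non-negotiable.
F(t) = - \sqrt{2} \operatorname{atan}{\left(\frac{\sqrt{2} t}{2} \right)} is an antiderivative of f.
Check: d/dt[- \sqrt{2} \operatorname{atan}{\left(\frac{\sqrt{2} t}{2} \right)}] = - \frac{2}{t^{2} + 2} = f(t).
F(7/2) = - \sqrt{2} \operatorname{atan}{\left(\frac{7 \sqrt{2}}{4} \right)}; F(2) = - \sqrt{2} \operatorname{atan}{\left(\sqrt{2} \right)}.
Integral = F(7/2) - F(2) = - \sqrt{2} \operatorname{atan}{\left(\frac{7 \sqrt{2}}{4} \right)} + \sqrt{2} \operatorname{atan}{\left(\sqrt{2} \right)}.

Antiderivative: F(t) = - \sqrt{2} \operatorname{atan}{\left(\frac{\sqrt{2} t}{2} \right)}; value = - \sqrt{2} \operatorname{atan}{\left(\frac{7 \sqrt{2}}{4} \right)} + \sqrt{2} \operatorname{atan}{\left(\sqrt{2} \right)}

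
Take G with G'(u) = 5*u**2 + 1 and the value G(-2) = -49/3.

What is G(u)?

Differentiate the proposed G(u) back; it has to land on the given G'(u).
A general antiderivative is 5*u**3/3 + u + C.
The condition gives C = -49/3 - (-46/3) = -1.
So G(u) = 5*u**3/3 + u - 1.
Check: d/du[5*u**3/3 + u - 1] = 5*u**2 + 1 = G'(u).

G(u) = 5*u**3/3 + u - 1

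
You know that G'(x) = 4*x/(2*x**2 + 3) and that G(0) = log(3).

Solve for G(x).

G(x) = log(2*x**2 + 3)

The substitution u = 2*x**2 + 3 works: G'(x) is exactly (dG/du)*(du/dx) for that inner function.
A general antiderivative is log(2*x**2 + 3) + C.
The condition gives C = log(3) - (log(3)) = 0.
So G(x) = log(2*x**2 + 3).
Check: d/dx[log(2*x**2 + 3)] = 4*x/(2*x**2 + 3) = G'(x).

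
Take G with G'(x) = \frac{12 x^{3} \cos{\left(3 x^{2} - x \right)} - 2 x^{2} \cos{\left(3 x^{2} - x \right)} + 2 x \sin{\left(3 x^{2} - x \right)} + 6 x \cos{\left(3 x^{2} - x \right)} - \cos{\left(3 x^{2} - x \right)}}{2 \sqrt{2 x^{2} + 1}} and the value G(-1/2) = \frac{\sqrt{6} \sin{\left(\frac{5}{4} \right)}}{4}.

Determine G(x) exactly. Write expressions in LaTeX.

G(x) = \frac{\sqrt{2 x^{2} + 1} \sin{\left(3 x^{2} - x \right)}}{2}

Recognize the product-rule pattern: G'(x) = u'v + uv' with u = \frac{\sqrt{2 x^{2} + 1}}{2}, v = \sin{\left(3 x^{2} - x \right)}, so integration by parts undoes it.
A general antiderivative is \frac{\sqrt{2 x^{2} + 1} \sin{\left(3 x^{2} - x \right)}}{2} + C.
The condition gives C = \frac{\sqrt{6} \sin{\left(\frac{5}{4} \right)}}{4} - (\frac{\sqrt{6} \sin{\left(\frac{5}{4} \right)}}{4}) = 0.
So G(x) = \frac{\sqrt{2 x^{2} + 1} \sin{\left(3 x^{2} - x \right)}}{2}.
Check: d/dx[\frac{\sqrt{2 x^{2} + 1} \sin{\left(3 x^{2} - x \right)}}{2}] = \frac{12 x^{3} \cos{\left(3 x^{2} - x \right)} - 2 x^{2} \cos{\left(3 x^{2} - x \right)} + 2 x \sin{\left(3 x^{2} - x \right)} + 6 x \cos{\left(3 x^{2} - x \right)} - \cos{\left(3 x^{2} - x \right)}}{2 \sqrt{2 x^{2} + 1}} = G'(x).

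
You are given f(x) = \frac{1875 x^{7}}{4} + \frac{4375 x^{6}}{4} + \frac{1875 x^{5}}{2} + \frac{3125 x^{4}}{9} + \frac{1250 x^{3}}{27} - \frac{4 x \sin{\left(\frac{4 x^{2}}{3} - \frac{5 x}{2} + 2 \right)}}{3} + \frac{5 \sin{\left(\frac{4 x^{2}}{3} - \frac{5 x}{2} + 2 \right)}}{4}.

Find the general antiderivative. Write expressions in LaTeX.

The integrand splits into summands that can be handled one at a time.
Check: d/dx[\frac{625 x^{4} \left(3 x + 2\right)^{4} + 432 \cos{\left(\frac{4 x^{2}}{3} - \frac{5 x}{2} + 2 \right)}}{864}] = \frac{1875 x^{7}}{4} + \frac{4375 x^{6}}{4} + \frac{1875 x^{5}}{2} + \frac{3125 x^{4}}{9} + \frac{1250 x^{3}}{27} - \frac{4 x \sin{\left(\frac{4 x^{2}}{3} - \frac{5 x}{2} + 2 \right)}}{3} + \frac{5 \sin{\left(\frac{4 x^{2}}{3} - \frac{5 x}{2} + 2 \right)}}{4} = f(x).

F(x) = \frac{625 x^{4} \left(3 x + 2\right)^{4} + 432 \cos{\left(\frac{4 x^{2}}{3} - \frac{5 x}{2} + 2 \right)}}{864} + C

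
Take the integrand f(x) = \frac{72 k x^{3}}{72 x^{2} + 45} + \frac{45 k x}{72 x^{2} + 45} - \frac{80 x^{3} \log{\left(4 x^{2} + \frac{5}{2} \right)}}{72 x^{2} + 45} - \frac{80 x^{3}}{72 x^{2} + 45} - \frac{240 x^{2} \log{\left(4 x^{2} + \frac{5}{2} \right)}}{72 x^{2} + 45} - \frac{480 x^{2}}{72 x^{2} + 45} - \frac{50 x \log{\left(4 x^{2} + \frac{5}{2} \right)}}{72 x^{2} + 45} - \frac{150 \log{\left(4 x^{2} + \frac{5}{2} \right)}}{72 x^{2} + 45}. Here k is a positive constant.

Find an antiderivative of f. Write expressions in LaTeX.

An antiderivative is F(x) = \frac{k x^{2}}{2} - \frac{5 x^{2} \log{\left(4 x^{2} + \frac{5}{2} \right)}}{9} - \frac{10 x \log{\left(4 x^{2} + \frac{5}{2} \right)}}{3}.

Integrate term by term and add the pieces.
Check: d/dx[\frac{k x^{2}}{2} - \frac{5 x^{2} \log{\left(4 x^{2} + \frac{5}{2} \right)}}{9} - \frac{10 x \log{\left(4 x^{2} + \frac{5}{2} \right)}}{3}] = \frac{72 k x^{3} + 45 k x - 80 x^{3} \log{\left(4 x^{2} + \frac{5}{2} \right)} - 80 x^{3} - 240 x^{2} \log{\left(4 x^{2} + \frac{5}{2} \right)} - 480 x^{2} - 50 x \log{\left(4 x^{2} + \frac{5}{2} \right)} - 150 \log{\left(4 x^{2} + \frac{5}{2} \right)}}{72 x^{2} + 45}, which equals f(x).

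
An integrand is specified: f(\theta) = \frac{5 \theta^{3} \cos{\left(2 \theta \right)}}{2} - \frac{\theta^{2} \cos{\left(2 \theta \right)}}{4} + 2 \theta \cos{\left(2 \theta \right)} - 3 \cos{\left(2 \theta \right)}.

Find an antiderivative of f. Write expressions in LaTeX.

The integrand splits into summands that can be handled one at a time.
Check: d/d\theta[\frac{5 \theta^{3} \sin{\left(2 \theta \right)}}{4} - \frac{\theta^{2} \sin{\left(2 \theta \right)}}{8} + \frac{15 \theta^{2} \cos{\left(2 \theta \right)}}{8} - \frac{7 \theta \sin{\left(2 \theta \right)}}{8} - \frac{\theta \cos{\left(2 \theta \right)}}{8} - \frac{23 \sin{\left(2 \theta \right)}}{16} - \frac{7 \cos{\left(2 \theta \right)}}{16}] = \frac{5 \theta^{3} \cos{\left(2 \theta \right)}}{2} - \frac{\theta^{2} \cos{\left(2 \theta \right)}}{4} + 2 \theta \cos{\left(2 \theta \right)} - 3 \cos{\left(2 \theta \right)} = f(\theta).

An antiderivative is F(\theta) = \frac{5 \theta^{3} \sin{\left(2 \theta \right)}}{4} - \frac{\theta^{2} \sin{\left(2 \theta \right)}}{8} + \frac{15 \theta^{2} \cos{\left(2 \theta \right)}}{8} - \frac{7 \theta \sin{\left(2 \theta \right)}}{8} - \frac{\theta \cos{\left(2 \theta \right)}}{8} - \frac{23 \sin{\left(2 \theta \right)}}{16} - \frac{7 \cos{\left(2 \theta \right)}}{16}.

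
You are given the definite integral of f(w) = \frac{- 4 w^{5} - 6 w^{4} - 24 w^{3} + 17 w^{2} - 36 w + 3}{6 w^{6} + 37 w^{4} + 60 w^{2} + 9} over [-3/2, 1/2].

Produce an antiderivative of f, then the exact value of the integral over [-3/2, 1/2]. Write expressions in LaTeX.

Differentiate the proposed F(w) back; it has to land on f(w) exactly.
F(w) = - \frac{w^{2} \log{\left(4 w^{2} + \frac{2}{3} \right)} - 3 w + 3 \log{\left(4 w^{2} + \frac{2}{3} \right)}}{3 \left(w^{2} + 3\right)} is an antiderivative of f.
Check: d/dw[- \frac{w^{2} \log{\left(4 w^{2} + \frac{2}{3} \right)} - 3 w + 3 \log{\left(4 w^{2} + \frac{2}{3} \right)}}{3 \left(w^{2} + 3\right)}] = \frac{- 4 w^{5} - 6 w^{4} - 24 w^{3} + 17 w^{2} - 36 w + 3}{6 w^{6} + 37 w^{4} + 60 w^{2} + 9} = f(w).
F(1/2) = \frac{2}{13} - \frac{\log{\left(\frac{5}{3} \right)}}{3}; F(-3/2) = - \frac{\log{\left(\frac{29}{3} \right)}}{3} - \frac{2}{7}.
Integral = F(1/2) - F(-3/2) = - \frac{\log{\left(\frac{5}{3} \right)}}{3} + \frac{40}{91} + \frac{\log{\left(\frac{29}{3} \right)}}{3}.

Antiderivative: F(w) = - \frac{w^{2} \log{\left(4 w^{2} + \frac{2}{3} \right)} - 3 w + 3 \log{\left(4 w^{2} + \frac{2}{3} \right)}}{3 \left(w^{2} + 3\right)}; value = - \frac{\log{\left(\frac{5}{3} \right)}}{3} + \frac{40}{91} + \frac{\log{\left(\frac{29}{3} \right)}}{3}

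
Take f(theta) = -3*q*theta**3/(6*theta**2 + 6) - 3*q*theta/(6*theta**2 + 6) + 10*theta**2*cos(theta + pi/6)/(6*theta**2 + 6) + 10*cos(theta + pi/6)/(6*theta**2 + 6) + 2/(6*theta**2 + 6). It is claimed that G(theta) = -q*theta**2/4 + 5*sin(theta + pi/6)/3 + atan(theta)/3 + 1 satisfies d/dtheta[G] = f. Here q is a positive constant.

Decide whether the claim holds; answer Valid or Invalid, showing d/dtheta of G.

Valid: G'(theta) = f(theta).

d/dtheta[G] = (-3*q*theta**3 - 3*q*theta + 10*theta**2*cos(theta + pi/6) + 10*cos(theta + pi/6) + 2)/(6*theta**2 + 6)
This equals f(theta) exactly, so the claim holds.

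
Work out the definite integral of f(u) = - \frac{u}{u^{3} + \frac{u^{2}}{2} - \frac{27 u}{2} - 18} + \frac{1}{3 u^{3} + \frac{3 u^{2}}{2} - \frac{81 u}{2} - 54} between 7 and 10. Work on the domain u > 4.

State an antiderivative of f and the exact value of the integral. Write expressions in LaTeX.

The denominator factors as 3 \left(u - 4\right) \left(u + 3\right) \left(2 u + 3\right); partial fractions split f into directly integrable pieces: - \frac{4}{9 \left(2 u + 3\right)} + \frac{20}{63 \left(u + 3\right)} - \frac{2}{21 \left(u - 4\right)}.
F(u) = \frac{2 \left(- 3 \log{\left(u - 4 \right)} - 7 \log{\left(u + \frac{3}{2} \right)} + 10 \log{\left(u + 3 \right)}\right)}{63} is an antiderivative of f.
Check: d/du[\frac{2 \left(- 3 \log{\left(u - 4 \right)} - 7 \log{\left(u + \frac{3}{2} \right)} + 10 \log{\left(u + 3 \right)}\right)}{63}] = \frac{2 - 6 u}{6 u^{3} + 3 u^{2} - 81 u - 108}, which equals f(u).
F(10) = - \frac{2 \log{\left(\frac{23}{2} \right)}}{9} - \frac{2 \log{\left(6 \right)}}{21} + \frac{20 \log{\left(13 \right)}}{63}; F(7) = - \frac{2 \log{\left(\frac{17}{2} \right)}}{9} - \frac{2 \log{\left(3 \right)}}{21} + \frac{20 \log{\left(10 \right)}}{63}.
Integral = F(10) - F(7) = - \frac{20 \log{\left(10 \right)}}{63} - \frac{2 \log{\left(\frac{23}{2} \right)}}{9} - \frac{2 \log{\left(6 \right)}}{21} + \frac{2 \log{\left(3 \right)}}{21} + \frac{2 \log{\left(\frac{17}{2} \right)}}{9} + \frac{20 \log{\left(13 \right)}}{63}.

Antiderivative: F(u) = \frac{2 \left(- 3 \log{\left(u - 4 \right)} - 7 \log{\left(u + \frac{3}{2} \right)} + 10 \log{\left(u + 3 \right)}\right)}{63}; value = - \frac{20 \log{\left(10 \right)}}{63} - \frac{2 \log{\left(\frac{23}{2} \right)}}{9} - \frac{2 \log{\left(6 \right)}}{21} + \frac{2 \log{\left(3 \right)}}{21} + \frac{2 \log{\left(\frac{17}{2} \right)}}{9} + \frac{20 \log{\left(13 \right)}}{63}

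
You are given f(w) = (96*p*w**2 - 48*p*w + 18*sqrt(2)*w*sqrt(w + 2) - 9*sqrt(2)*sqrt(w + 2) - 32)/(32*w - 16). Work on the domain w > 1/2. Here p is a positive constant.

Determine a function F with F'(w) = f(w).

An antiderivative F(w) passes only if d/dw[F] lands on f(w) exactly.
Check: d/dw[(12*p*w**2 + 3*sqrt(2)*w*sqrt(w + 2) + 6*sqrt(2)*sqrt(w + 2) - 8*log(2*w - 1))/8] = (96*p*w**2*sqrt(w + 2) - 48*p*w*sqrt(w + 2) + 18*sqrt(2)*w**2 + 27*sqrt(2)*w - 32*sqrt(w + 2) - 18*sqrt(2))/(32*w*sqrt(w + 2) - 16*sqrt(w + 2)), which equals f(w).

An antiderivative is F(w) = (12*p*w**2 + 3*sqrt(2)*w*sqrt(w + 2) + 6*sqrt(2)*sqrt(w + 2) - 8*log(2*w - 1))/8.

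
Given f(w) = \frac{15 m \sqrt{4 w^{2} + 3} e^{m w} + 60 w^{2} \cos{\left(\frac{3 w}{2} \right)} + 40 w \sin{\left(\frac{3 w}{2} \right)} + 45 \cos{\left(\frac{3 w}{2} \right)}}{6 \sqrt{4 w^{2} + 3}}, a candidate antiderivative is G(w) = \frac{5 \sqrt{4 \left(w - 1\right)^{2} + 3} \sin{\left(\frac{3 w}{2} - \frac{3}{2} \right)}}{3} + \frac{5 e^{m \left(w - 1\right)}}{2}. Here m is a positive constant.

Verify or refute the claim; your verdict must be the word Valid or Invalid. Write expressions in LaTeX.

Invalid: d/dw[G] - f = \frac{- 15 m \sqrt{4 w^{2} + 3} \sqrt{4 w^{2} - 8 w + 7} e^{m w} + 15 m \sqrt{4 w^{2} + 3} \sqrt{4 w^{2} - 8 w + 7} e^{- m} e^{m w} + 60 w^{2} \sqrt{4 w^{2} + 3} \cos{\left(\frac{3 w}{2} - \frac{3}{2} \right)} - 60 w^{2} \sqrt{4 w^{2} - 8 w + 7} \cos{\left(\frac{3 w}{2} \right)} + 40 w \sqrt{4 w^{2} + 3} \sin{\left(\frac{3 w}{2} - \frac{3}{2} \right)} - 120 w \sqrt{4 w^{2} + 3} \cos{\left(\frac{3 w}{2} - \frac{3}{2} \right)} - 40 w \sqrt{4 w^{2} - 8 w + 7} \sin{\left(\frac{3 w}{2} \right)} - 40 \sqrt{4 w^{2} + 3} \sin{\left(\frac{3 w}{2} - \frac{3}{2} \right)} + 105 \sqrt{4 w^{2} + 3} \cos{\left(\frac{3 w}{2} - \frac{3}{2} \right)} - 45 \sqrt{4 w^{2} - 8 w + 7} \cos{\left(\frac{3 w}{2} \right)}}{6 \sqrt{4 w^{2} + 3} \sqrt{4 w^{2} - 8 w + 7}}, which is not 0.

d/dw[G] = \frac{15 m \sqrt{4 w^{2} - 8 w + 7} e^{- m} e^{m w} + 60 w^{2} \cos{\left(\frac{3 w}{2} - \frac{3}{2} \right)} + 40 w \sin{\left(\frac{3 w}{2} - \frac{3}{2} \right)} - 120 w \cos{\left(\frac{3 w}{2} - \frac{3}{2} \right)} - 40 \sin{\left(\frac{3 w}{2} - \frac{3}{2} \right)} + 105 \cos{\left(\frac{3 w}{2} - \frac{3}{2} \right)}}{6 \sqrt{4 w^{2} - 8 w + 7}}
d/dw[G] - f(w) = \frac{- 15 m \sqrt{4 w^{2} + 3} \sqrt{4 w^{2} - 8 w + 7} e^{m w} + 15 m \sqrt{4 w^{2} + 3} \sqrt{4 w^{2} - 8 w + 7} e^{- m} e^{m w} + 60 w^{2} \sqrt{4 w^{2} + 3} \cos{\left(\frac{3 w}{2} - \frac{3}{2} \right)} - 60 w^{2} \sqrt{4 w^{2} - 8 w + 7} \cos{\left(\frac{3 w}{2} \right)} + 40 w \sqrt{4 w^{2} + 3} \sin{\left(\frac{3 w}{2} - \frac{3}{2} \right)} - 120 w \sqrt{4 w^{2} + 3} \cos{\left(\frac{3 w}{2} - \frac{3}{2} \right)} - 40 w \sqrt{4 w^{2} - 8 w + 7} \sin{\left(\frac{3 w}{2} \right)} - 40 \sqrt{4 w^{2} + 3} \sin{\left(\frac{3 w}{2} - \frac{3}{2} \right)} + 105 \sqrt{4 w^{2} + 3} \cos{\left(\frac{3 w}{2} - \frac{3}{2} \right)} - 45 \sqrt{4 w^{2} - 8 w + 7} \cos{\left(\frac{3 w}{2} \right)}}{6 \sqrt{4 w^{2} + 3} \sqrt{4 w^{2} - 8 w + 7}} != 0.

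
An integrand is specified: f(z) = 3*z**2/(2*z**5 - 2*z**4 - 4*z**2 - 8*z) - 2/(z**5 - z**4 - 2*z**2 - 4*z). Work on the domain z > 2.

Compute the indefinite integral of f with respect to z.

F(z) = -(-18*log(z) - 4*log(z - 2) + 2*log(z + 1) + 10*log(z**2 + 2) + 5*sqrt(2)*atan(sqrt(2)*z/2))/36 + C

The denominator factors as 2*z*(z - 2)*(z + 1)*(z**2 + 2); partial fractions split f into directly integrable pieces: -5*(2*z + 1)/(18*(z**2 + 2)) - 1/(18*(z + 1)) + 1/(9*(z - 2)) + 1/(2*z).
Check: d/dz[-(-18*log(z) - 4*log(z - 2) + 2*log(z + 1) + 10*log(z**2 + 2) + 5*sqrt(2)*atan(sqrt(2)*z/2))/36] = (3*z**2 - 4)/(2*z**5 - 2*z**4 - 4*z**2 - 8*z), which equals f(z).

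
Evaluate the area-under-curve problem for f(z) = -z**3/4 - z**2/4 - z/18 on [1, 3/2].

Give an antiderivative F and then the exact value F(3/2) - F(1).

The substitution u = -z**2/2 - z/3 works: f is exactly (dF/du)*(du/dz) for that inner function.
F(z) = -z**2*(-3*z - 2)**2/144 is an antiderivative of f.
Check: d/dz[-z**2*(-3*z - 2)**2/144] = -z**3/4 - z**2/4 - z/18 = f(z).
F(3/2) = -169/256; F(1) = -25/144.
Integral = F(3/2) - F(1) = -1121/2304.

Antiderivative: F(z) = -z**2*(-3*z - 2)**2/144; value = -1121/2304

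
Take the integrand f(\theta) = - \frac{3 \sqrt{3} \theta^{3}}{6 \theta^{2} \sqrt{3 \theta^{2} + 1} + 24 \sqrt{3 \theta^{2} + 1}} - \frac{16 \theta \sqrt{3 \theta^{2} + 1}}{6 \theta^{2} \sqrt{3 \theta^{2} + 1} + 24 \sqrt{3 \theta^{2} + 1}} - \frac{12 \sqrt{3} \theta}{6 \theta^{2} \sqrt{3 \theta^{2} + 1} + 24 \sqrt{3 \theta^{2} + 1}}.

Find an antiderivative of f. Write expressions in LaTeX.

An antiderivative is F(\theta) = - \frac{\sqrt{\theta^{2} + \frac{1}{3}}}{2} - \frac{4 \log{\left(\frac{\theta^{2}}{2} + 2 \right)}}{3}.

The integrand splits into summands that can be handled one at a time.
Check: d/d\theta[- \frac{\sqrt{\theta^{2} + \frac{1}{3}}}{2} - \frac{4 \log{\left(\frac{\theta^{2}}{2} + 2 \right)}}{3}] = \frac{- 3 \sqrt{3} \theta^{3} - 16 \theta \sqrt{3 \theta^{2} + 1} - 12 \sqrt{3} \theta}{6 \theta^{2} \sqrt{3 \theta^{2} + 1} + 24 \sqrt{3 \theta^{2} + 1}}, which equals f(\theta).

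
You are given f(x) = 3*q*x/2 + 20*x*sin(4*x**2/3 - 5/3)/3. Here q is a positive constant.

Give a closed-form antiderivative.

The integrand splits into summands that can be handled one at a time.
Check: d/dx[3*q*x**2/4 - 5*cos(4*x**2/3 - 5/3)/2] = 3*q*x/2 + 20*x*sin(4*x**2/3 - 5/3)/3 = f(x).

An antiderivative is F(x) = 3*q*x**2/4 - 5*cos(4*x**2/3 - 5/3)/2.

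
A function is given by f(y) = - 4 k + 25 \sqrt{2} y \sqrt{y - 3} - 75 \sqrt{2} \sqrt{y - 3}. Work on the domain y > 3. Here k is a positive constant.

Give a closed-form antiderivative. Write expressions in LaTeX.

An antiderivative is F(y) = - 4 k y + 10 y^{2} \sqrt{2 y - 6} - 60 y \sqrt{2 y - 6} + 90 \sqrt{2 y - 6}.

Integrate term by term and add the pieces.
Check: d/dy[- 4 k y + 10 y^{2} \sqrt{2 y - 6} - 60 y \sqrt{2 y - 6} + 90 \sqrt{2 y - 6}] = \frac{- 4 k \sqrt{y - 3} + 25 \sqrt{2} y^{2} - 150 \sqrt{2} y + 225 \sqrt{2}}{\sqrt{y - 3}}, which equals f(y).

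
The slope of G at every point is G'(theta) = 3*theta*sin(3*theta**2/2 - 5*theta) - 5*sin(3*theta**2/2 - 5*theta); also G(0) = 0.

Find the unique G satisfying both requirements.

The substitution u = 3*theta**2/2 - 5*theta works: G'(theta) is exactly (dG/du)*(du/dtheta) for that inner function.
A general antiderivative is -cos(3*theta**2/2 - 5*theta) + C.
The condition gives C = 0 - (-1) = 1.
So G(theta) = 1 - cos(3*theta**2/2 - 5*theta).
Check: d/dtheta[1 - cos(3*theta**2/2 - 5*theta)] = 3*theta*sin(3*theta**2/2 - 5*theta) - 5*sin(3*theta**2/2 - 5*theta) = G'(theta).

G(theta) = 1 - cos(3*theta**2/2 - 5*theta)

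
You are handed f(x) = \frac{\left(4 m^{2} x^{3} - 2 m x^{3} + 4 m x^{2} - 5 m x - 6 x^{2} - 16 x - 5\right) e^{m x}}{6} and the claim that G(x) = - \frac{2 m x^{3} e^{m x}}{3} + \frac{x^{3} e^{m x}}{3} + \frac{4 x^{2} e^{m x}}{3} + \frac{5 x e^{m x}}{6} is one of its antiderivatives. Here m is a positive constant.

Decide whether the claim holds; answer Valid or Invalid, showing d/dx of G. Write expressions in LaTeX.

d/dx[G] = - \frac{2 m^{2} x^{3} e^{m x}}{3} + \frac{m x^{3} e^{m x}}{3} - \frac{2 m x^{2} e^{m x}}{3} + \frac{5 m x e^{m x}}{6} + x^{2} e^{m x} + \frac{8 x e^{m x}}{3} + \frac{5 e^{m x}}{6}
d/dx[G] - f(x) = - \frac{4 m^{2} x^{3} e^{m x}}{3} + \frac{2 m x^{3} e^{m x}}{3} - \frac{4 m x^{2} e^{m x}}{3} + \frac{5 m x e^{m x}}{3} + 2 x^{2} e^{m x} + \frac{16 x e^{m x}}{3} + \frac{5 e^{m x}}{3} != 0.

Invalid: d/dx[G] - f = - \frac{4 m^{2} x^{3} e^{m x}}{3} + \frac{2 m x^{3} e^{m x}}{3} - \frac{4 m x^{2} e^{m x}}{3} + \frac{5 m x e^{m x}}{3} + 2 x^{2} e^{m x} + \frac{16 x e^{m x}}{3} + \frac{5 e^{m x}}{3}, which is not 0.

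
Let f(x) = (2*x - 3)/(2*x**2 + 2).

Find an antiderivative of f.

An antiderivative is F(x) = (log(x**2 + 1) - 3*atan(x))/2.

A first test for any F(x): its x-derivative must equal f(x) identically.
Check: d/dx[(log(x**2 + 1) - 3*atan(x))/2] = (2*x - 3)/(2*x**2 + 2) = f(x).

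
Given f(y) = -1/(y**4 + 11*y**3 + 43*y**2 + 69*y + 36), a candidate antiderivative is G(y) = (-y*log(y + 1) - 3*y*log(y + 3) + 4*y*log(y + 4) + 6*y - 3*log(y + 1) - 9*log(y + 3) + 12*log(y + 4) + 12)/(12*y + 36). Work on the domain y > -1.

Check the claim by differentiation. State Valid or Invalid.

Valid - the claim checks out under differentiation.

d/dy[G] = -1/(y**4 + 11*y**3 + 43*y**2 + 69*y + 36)
This equals f(y) exactly, so the claim holds.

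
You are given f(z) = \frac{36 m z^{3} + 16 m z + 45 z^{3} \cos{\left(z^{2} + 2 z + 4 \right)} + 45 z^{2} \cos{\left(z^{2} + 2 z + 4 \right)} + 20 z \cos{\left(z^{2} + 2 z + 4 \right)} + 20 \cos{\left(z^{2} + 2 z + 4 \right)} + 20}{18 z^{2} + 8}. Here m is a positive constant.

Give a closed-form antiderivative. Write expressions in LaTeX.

An antiderivative is F(z) = m z^{2} + \frac{5 \sin{\left(z^{2} + 2 z + 4 \right)}}{4} + \frac{5 \operatorname{atan}{\left(\frac{3 z}{2} \right)}}{3}.

A first test for any F(z): its z-derivative must equal f(z) identically.
Check: d/dz[m z^{2} + \frac{5 \sin{\left(z^{2} + 2 z + 4 \right)}}{4} + \frac{5 \operatorname{atan}{\left(\frac{3 z}{2} \right)}}{3}] = \frac{36 m z^{3} + 16 m z + 45 z^{3} \cos{\left(z^{2} + 2 z + 4 \right)} + 45 z^{2} \cos{\left(z^{2} + 2 z + 4 \right)} + 20 z \cos{\left(z^{2} + 2 z + 4 \right)} + 20 \cos{\left(z^{2} + 2 z + 4 \right)} + 20}{18 z^{2} + 8} = f(z).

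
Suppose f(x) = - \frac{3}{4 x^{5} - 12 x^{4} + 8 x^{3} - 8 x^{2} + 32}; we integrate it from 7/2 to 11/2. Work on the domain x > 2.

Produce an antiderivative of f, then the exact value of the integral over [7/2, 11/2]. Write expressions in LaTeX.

Antiderivative: F(x) = \frac{6 x \log{\left(x - 2 \right)} - 4 x \log{\left(x + 1 \right)} - x \log{\left(x^{2} + 2 \right)} - 5 \sqrt{2} x \operatorname{atan}{\left(\frac{\sqrt{2} x}{2} \right)} - 12 \log{\left(x - 2 \right)} + 8 \log{\left(x + 1 \right)} + 2 \log{\left(x^{2} + 2 \right)} + 10 \sqrt{2} \operatorname{atan}{\left(\frac{\sqrt{2} x}{2} \right)} + 6}{144 x - 288}; value = - \frac{5 \sqrt{2} \operatorname{atan}{\left(\frac{11 \sqrt{2}}{4} \right)}}{144} - \frac{\log{\left(\frac{13}{2} \right)}}{36} - \frac{\log{\left(\frac{129}{4} \right)}}{144} - \frac{\log{\left(\frac{3}{2} \right)}}{24} - \frac{1}{63} + \frac{\log{\left(\frac{57}{4} \right)}}{144} + \frac{\log{\left(\frac{9}{2} \right)}}{36} + \frac{\log{\left(\frac{7}{2} \right)}}{24} + \frac{5 \sqrt{2} \operatorname{atan}{\left(\frac{7 \sqrt{2}}{4} \right)}}{144}

The denominator factors as 4 \left(x - 2\right)^{2} \left(x + 1\right) \left(x^{2} + 2\right); partial fractions split f into directly integrable pieces: - \frac{x + 5}{72 \left(x^{2} + 2\right)} - \frac{1}{36 \left(x + 1\right)} + \frac{1}{24 \left(x - 2\right)} - \frac{1}{24 \left(x - 2\right)^{2}}.
F(x) = \frac{6 x \log{\left(x - 2 \right)} - 4 x \log{\left(x + 1 \right)} - x \log{\left(x^{2} + 2 \right)} - 5 \sqrt{2} x \operatorname{atan}{\left(\frac{\sqrt{2} x}{2} \right)} - 12 \log{\left(x - 2 \right)} + 8 \log{\left(x + 1 \right)} + 2 \log{\left(x^{2} + 2 \right)} + 10 \sqrt{2} \operatorname{atan}{\left(\frac{\sqrt{2} x}{2} \right)} + 6}{144 x - 288} is an antiderivative of f.
Check: d/dx[\frac{6 x \log{\left(x - 2 \right)} - 4 x \log{\left(x + 1 \right)} - x \log{\left(x^{2} + 2 \right)} - 5 \sqrt{2} x \operatorname{atan}{\left(\frac{\sqrt{2} x}{2} \right)} - 12 \log{\left(x - 2 \right)} + 8 \log{\left(x + 1 \right)} + 2 \log{\left(x^{2} + 2 \right)} + 10 \sqrt{2} \operatorname{atan}{\left(\frac{\sqrt{2} x}{2} \right)} + 6}{144 x - 288}] = - \frac{3}{4 x^{5} - 12 x^{4} + 8 x^{3} - 8 x^{2} + 32} = f(x).
F(11/2) = - \frac{5 \sqrt{2} \operatorname{atan}{\left(\frac{11 \sqrt{2}}{4} \right)}}{144} - \frac{\log{\left(\frac{13}{2} \right)}}{36} - \frac{\log{\left(\frac{129}{4} \right)}}{144} + \frac{1}{84} + \frac{\log{\left(\frac{7}{2} \right)}}{24}; F(7/2) = - \frac{5 \sqrt{2} \operatorname{atan}{\left(\frac{7 \sqrt{2}}{4} \right)}}{144} - \frac{\log{\left(\frac{9}{2} \right)}}{36} - \frac{\log{\left(\frac{57}{4} \right)}}{144} + \frac{\log{\left(\frac{3}{2} \right)}}{24} + \frac{1}{36}.
Integral = F(11/2) - F(7/2) = - \frac{5 \sqrt{2} \operatorname{atan}{\left(\frac{11 \sqrt{2}}{4} \right)}}{144} - \frac{\log{\left(\frac{13}{2} \right)}}{36} - \frac{\log{\left(\frac{129}{4} \right)}}{144} - \frac{\log{\left(\frac{3}{2} \right)}}{24} - \frac{1}{63} + \frac{\log{\left(\frac{57}{4} \right)}}{144} + \frac{\log{\left(\frac{9}{2} \right)}}{36} + \frac{\log{\left(\frac{7}{2} \right)}}{24} + \frac{5 \sqrt{2} \operatorname{atan}{\left(\frac{7 \sqrt{2}}{4} \right)}}{144}.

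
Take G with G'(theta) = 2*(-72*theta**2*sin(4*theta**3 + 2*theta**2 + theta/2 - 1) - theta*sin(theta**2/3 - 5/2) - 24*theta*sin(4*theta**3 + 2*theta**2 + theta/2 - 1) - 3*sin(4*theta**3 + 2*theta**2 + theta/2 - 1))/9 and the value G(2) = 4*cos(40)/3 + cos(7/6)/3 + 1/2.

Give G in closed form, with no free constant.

Differentiate the proposed G(theta) back; it has to land on the given G'(theta).
A general antiderivative is cos(theta**2/3 - 5/2)/3 + 4*cos(4*theta**3 + 2*theta**2 + theta/2 - 1)/3 + C.
The condition gives C = 4*cos(40)/3 + cos(7/6)/3 + 1/2 - (4*cos(40)/3 + cos(7/6)/3) = 1/2.
So G(theta) = (2*cos(theta**2/3 - 5/2) + 8*cos(4*theta**3 + 2*theta**2 + theta/2 - 1) + 3)/6.
Check: d/dtheta[(2*cos(theta**2/3 - 5/2) + 8*cos(4*theta**3 + 2*theta**2 + theta/2 - 1) + 3)/6] = -16*theta**2*sin(4*theta**3 + 2*theta**2 + theta/2 - 1) - 2*theta*sin(theta**2/3 - 5/2)/9 - 16*theta*sin(4*theta**3 + 2*theta**2 + theta/2 - 1)/3 - 2*sin(4*theta**3 + 2*theta**2 + theta/2 - 1)/3, which equals G'(theta).

G(theta) = (2*cos(theta**2/3 - 5/2) + 8*cos(4*theta**3 + 2*theta**2 + theta/2 - 1) + 3)/6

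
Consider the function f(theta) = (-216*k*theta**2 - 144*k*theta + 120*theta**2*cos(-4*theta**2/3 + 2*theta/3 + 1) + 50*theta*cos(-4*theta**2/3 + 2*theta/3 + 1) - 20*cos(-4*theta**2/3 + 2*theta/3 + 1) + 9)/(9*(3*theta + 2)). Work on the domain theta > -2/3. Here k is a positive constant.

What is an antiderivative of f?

An antiderivative is F(theta) = (-12*k*theta**2 + log(3*theta + 2) - 5*sin(-4*theta**2/3 + 2*theta/3 + 1))/3.

Any candidate F(theta) must reproduce f(theta) exactly when differentiated.
Check: d/dtheta[(-12*k*theta**2 + log(3*theta + 2) - 5*sin(-4*theta**2/3 + 2*theta/3 + 1))/3] = (-216*k*theta**2 - 144*k*theta + 120*theta**2*cos(-4*theta**2/3 + 2*theta/3 + 1) + 50*theta*cos(-4*theta**2/3 + 2*theta/3 + 1) - 20*cos(-4*theta**2/3 + 2*theta/3 + 1) + 9)/(27*theta + 18), which equals f(theta).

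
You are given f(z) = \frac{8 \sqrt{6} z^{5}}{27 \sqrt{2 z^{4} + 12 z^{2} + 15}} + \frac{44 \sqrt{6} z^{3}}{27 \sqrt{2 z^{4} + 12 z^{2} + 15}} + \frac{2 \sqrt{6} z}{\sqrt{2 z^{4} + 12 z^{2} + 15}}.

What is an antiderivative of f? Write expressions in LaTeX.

An antiderivative is F(z) = - \frac{2 \left(- \frac{z^{2}}{3} - \frac{2}{3}\right) \sqrt{\frac{z^{4}}{3} + 2 z^{2} + \frac{5}{2}}}{3}.

Recognize the product-rule pattern: f = u'v + uv' with u = - \frac{2 \sqrt{\frac{z^{4}}{3} + 2 z^{2} + \frac{5}{2}}}{3}, v = - \frac{z^{2}}{3} - \frac{2}{3}, so integration by parts undoes it.
Check: d/dz[- \frac{2 \left(- \frac{z^{2}}{3} - \frac{2}{3}\right) \sqrt{\frac{z^{4}}{3} + 2 z^{2} + \frac{5}{2}}}{3}] = \frac{\sqrt{6} \left(16 z^{5} + 88 z^{3} + 108 z\right)}{54 \sqrt{2 z^{4} + 12 z^{2} + 15}}, which equals f(z).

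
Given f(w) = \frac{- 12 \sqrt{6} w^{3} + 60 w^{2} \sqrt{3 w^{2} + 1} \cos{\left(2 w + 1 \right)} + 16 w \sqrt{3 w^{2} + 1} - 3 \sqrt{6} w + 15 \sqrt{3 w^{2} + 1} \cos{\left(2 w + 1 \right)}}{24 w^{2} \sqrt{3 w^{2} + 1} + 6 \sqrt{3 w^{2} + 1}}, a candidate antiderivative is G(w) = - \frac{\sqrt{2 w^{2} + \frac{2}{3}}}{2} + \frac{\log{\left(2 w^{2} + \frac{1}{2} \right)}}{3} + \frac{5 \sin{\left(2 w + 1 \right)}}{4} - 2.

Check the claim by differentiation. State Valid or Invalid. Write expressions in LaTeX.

Valid: G'(w) = f(w).

d/dw[G] = \frac{- 12 \sqrt{6} w^{3} + 60 w^{2} \sqrt{3 w^{2} + 1} \cos{\left(2 w + 1 \right)} + 16 w \sqrt{3 w^{2} + 1} - 3 \sqrt{6} w + 15 \sqrt{3 w^{2} + 1} \cos{\left(2 w + 1 \right)}}{24 w^{2} \sqrt{3 w^{2} + 1} + 6 \sqrt{3 w^{2} + 1}}
This equals f(w) exactly, so the claim holds.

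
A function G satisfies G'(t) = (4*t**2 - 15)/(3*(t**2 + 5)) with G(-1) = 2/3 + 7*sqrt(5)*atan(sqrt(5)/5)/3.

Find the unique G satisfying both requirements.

G(t) = 4*t/3 - 7*sqrt(5)*atan(sqrt(5)*t/5)/3 + 2

Differentiate the proposed G(t) back; it has to land on the given G'(t).
A general antiderivative is 4*t/3 - 7*sqrt(5)*atan(sqrt(5)*t/5)/3 + C.
The condition gives C = 2/3 + 7*sqrt(5)*atan(sqrt(5)/5)/3 - (-4/3 + 7*sqrt(5)*atan(sqrt(5)/5)/3) = 2.
So G(t) = 4*t/3 - 7*sqrt(5)*atan(sqrt(5)*t/5)/3 + 2.
Check: d/dt[4*t/3 - 7*sqrt(5)*atan(sqrt(5)*t/5)/3 + 2] = (4*t**2 - 15)/(3*t**2 + 15), which equals G'(t).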